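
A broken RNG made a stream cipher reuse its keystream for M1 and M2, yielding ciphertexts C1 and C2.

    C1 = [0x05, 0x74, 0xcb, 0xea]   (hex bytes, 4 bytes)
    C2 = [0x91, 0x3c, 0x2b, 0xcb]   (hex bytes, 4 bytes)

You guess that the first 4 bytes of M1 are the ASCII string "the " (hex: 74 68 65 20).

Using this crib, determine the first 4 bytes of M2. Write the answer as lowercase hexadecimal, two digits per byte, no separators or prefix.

e0208501

First, C1 ⊕ C2 = (M1 ⊕ K) ⊕ (M2 ⊕ K) = M1 ⊕ M2, so the key drops out. Then M2 = (M1 ⊕ M2) ⊕ M1 over the first 4 bytes.
byte 0: (05 XOR 91) XOR 74 = 94 XOR 74 = e0
byte 1: (74 XOR 3c) XOR 68 = 48 XOR 68 = 20
byte 2: (cb XOR 2b) XOR 65 = e0 XOR 65 = 85
byte 3: (ea XOR cb) XOR 20 = 21 XOR 20 = 01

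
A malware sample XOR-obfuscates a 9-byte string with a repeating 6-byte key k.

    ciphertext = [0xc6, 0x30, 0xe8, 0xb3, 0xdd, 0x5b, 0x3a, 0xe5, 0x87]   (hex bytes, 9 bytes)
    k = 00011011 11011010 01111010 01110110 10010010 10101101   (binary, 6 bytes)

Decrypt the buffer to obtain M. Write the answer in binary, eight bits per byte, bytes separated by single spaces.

The 6-byte key repeats, so the effective keystream is 1b da 7a 76 92 ad 1b da 7a.
byte 0: 11000110 ^ 00011011 = 11011101
byte 1: 00110000 ^ 11011010 = 11101010
byte 2: 11101000 ^ 01111010 = 10010010
byte 3: 10110011 ^ 01110110 = 11000101
byte 4: 11011101 ^ 10010010 = 01001111
byte 5: 01011011 ^ 10101101 = 11110110
byte 6: 00111010 ^ 00011011 = 00100001
byte 7: 11100101 ^ 11011010 = 00111111
byte 8: 10000111 ^ 01111010 = 11111101

11011101 11101010 10010010 11000101 01001111 11110110 00100001 00111111 11111101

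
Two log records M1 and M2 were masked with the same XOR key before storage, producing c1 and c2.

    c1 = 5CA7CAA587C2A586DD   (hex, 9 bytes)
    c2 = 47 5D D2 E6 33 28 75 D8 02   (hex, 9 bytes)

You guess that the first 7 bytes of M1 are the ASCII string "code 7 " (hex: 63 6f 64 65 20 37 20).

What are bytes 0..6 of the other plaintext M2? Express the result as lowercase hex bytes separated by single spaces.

78 95 7c 26 94 dd f0

First, c1 ⊕ c2 = (M1 ⊕ K) ⊕ (M2 ⊕ K) = M1 ⊕ M2, so the key drops out. Then M2 = (M1 ⊕ M2) ⊕ M1 over the first 7 bytes.
byte 0: (5c ^ 47) ^ 63 = 1b ^ 63 = 78
byte 1: (a7 ^ 5d) ^ 6f = fa ^ 6f = 95
byte 2: (ca ^ d2) ^ 64 = 18 ^ 64 = 7c
byte 3: (a5 ^ e6) ^ 65 = 43 ^ 65 = 26
byte 4: (87 ^ 33) ^ 20 = b4 ^ 20 = 94
byte 5: (c2 ^ 28) ^ 37 = ea ^ 37 = dd
byte 6: (a5 ^ 75) ^ 20 = d0 ^ 20 = f0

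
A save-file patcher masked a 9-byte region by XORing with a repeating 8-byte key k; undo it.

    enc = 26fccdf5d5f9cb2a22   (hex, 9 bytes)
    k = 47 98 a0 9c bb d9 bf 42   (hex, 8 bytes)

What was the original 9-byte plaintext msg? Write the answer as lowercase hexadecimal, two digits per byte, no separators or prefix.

The 8-byte key repeats, so the effective keystream is 47 98 a0 9c bb d9 bf 42 47.
byte 0: 26 XOR 47 = 61
byte 1: fc XOR 98 = 64
byte 2: cd XOR a0 = 6d
byte 3: f5 XOR 9c = 69
byte 4: d5 XOR bb = 6e
byte 5: f9 XOR d9 = 20
byte 6: cb XOR bf = 74
byte 7: 2a XOR 42 = 68
byte 8: 22 XOR 47 = 65

61646d696e20746865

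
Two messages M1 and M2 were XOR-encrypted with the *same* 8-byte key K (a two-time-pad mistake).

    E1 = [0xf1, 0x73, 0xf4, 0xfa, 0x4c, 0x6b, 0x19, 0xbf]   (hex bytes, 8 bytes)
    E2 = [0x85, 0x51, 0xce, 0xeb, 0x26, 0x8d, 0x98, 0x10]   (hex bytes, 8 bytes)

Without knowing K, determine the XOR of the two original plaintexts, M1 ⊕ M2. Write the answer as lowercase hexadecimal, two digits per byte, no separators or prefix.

74223a116ae681af

E1 ⊕ E2 = (M1 ⊕ K) ⊕ (M2 ⊕ K) = M1 ⊕ M2 — the shared key cancels under XOR.
f1 xor 85 = 74
73 xor 51 = 22
f4 xor ce = 3a
fa xor eb = 11
4c xor 26 = 6a
6b xor 8d = e6
19 xor 98 = 81
bf xor 10 = af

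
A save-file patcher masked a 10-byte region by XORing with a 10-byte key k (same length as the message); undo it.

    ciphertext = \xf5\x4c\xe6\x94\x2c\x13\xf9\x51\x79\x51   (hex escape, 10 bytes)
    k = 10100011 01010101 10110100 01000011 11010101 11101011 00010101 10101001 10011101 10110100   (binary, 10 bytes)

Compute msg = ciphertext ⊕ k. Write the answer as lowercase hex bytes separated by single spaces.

56 19 52 d7 f9 f8 ec f8 e4 e5

XOR is its own inverse, so applying the key byte-wise gives the result directly.
byte 0: 245 XOR 163 =  86
byte 1:  76 XOR  85 =  25
byte 2: 230 XOR 180 =  82
byte 3: 148 XOR  67 = 215
byte 4:  44 XOR 213 = 249
byte 5:  19 XOR 235 = 248
byte 6: 249 XOR  21 = 236
byte 7:  81 XOR 169 = 248
byte 8: 121 XOR 157 = 228
byte 9:  81 XOR 180 = 229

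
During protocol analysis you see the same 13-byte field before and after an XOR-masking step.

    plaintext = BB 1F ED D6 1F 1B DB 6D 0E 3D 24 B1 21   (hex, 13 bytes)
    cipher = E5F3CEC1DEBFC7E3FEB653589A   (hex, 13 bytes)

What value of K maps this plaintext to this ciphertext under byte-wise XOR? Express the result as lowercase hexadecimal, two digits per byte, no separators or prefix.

Since cipher = plaintext ⊕ K, XORing both sides with plaintext gives K = plaintext ⊕ cipher.
bb XOR e5 = 5e
1f XOR f3 = ec
ed XOR ce = 23
d6 XOR c1 = 17
1f XOR de = c1
1b XOR bf = a4
db XOR c7 = 1c
6d XOR e3 = 8e
0e XOR fe = f0
3d XOR b6 = 8b
24 XOR 53 = 77
b1 XOR 58 = e9
21 XOR 9a = bb

5eec2317c1a41c8ef08b77e9bb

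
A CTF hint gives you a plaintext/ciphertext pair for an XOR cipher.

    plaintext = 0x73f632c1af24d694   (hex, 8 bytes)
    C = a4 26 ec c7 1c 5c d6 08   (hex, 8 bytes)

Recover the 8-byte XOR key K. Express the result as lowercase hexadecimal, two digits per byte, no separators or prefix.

d7d0de06b378009c

Since C = plaintext ⊕ K, XORing both sides with plaintext gives K = plaintext ⊕ C.
byte 0: 115 ^ 164 = 215
byte 1: 246 ^  38 = 208
byte 2:  50 ^ 236 = 222
byte 3: 193 ^ 199 =   6
byte 4: 175 ^  28 = 179
byte 5:  36 ^  92 = 120
byte 6: 214 ^ 214 =   0
byte 7: 148 ^   8 = 156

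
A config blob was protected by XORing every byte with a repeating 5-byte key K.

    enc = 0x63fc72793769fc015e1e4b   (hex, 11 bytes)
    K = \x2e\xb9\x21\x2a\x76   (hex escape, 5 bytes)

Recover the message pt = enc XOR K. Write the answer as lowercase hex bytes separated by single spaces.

The 5-byte key repeats, so the effective keystream is 2e b9 21 2a 76 2e b9 21 2a 76 2e.
byte 0: 01100011 XOR 00101110 = 01001101
byte 1: 11111100 XOR 10111001 = 01000101
byte 2: 01110010 XOR 00100001 = 01010011
byte 3: 01111001 XOR 00101010 = 01010011
byte 4: 00110111 XOR 01110110 = 01000001
byte 5: 01101001 XOR 00101110 = 01000111
byte 6: 11111100 XOR 10111001 = 01000101
byte 7: 00000001 XOR 00100001 = 00100000
byte 8: 01011110 XOR 00101010 = 01110100
byte 9: 00011110 XOR 01110110 = 01101000
byte 10: 01001011 XOR 00101110 = 01100101

4d 45 53 53 41 47 45 20 74 68 65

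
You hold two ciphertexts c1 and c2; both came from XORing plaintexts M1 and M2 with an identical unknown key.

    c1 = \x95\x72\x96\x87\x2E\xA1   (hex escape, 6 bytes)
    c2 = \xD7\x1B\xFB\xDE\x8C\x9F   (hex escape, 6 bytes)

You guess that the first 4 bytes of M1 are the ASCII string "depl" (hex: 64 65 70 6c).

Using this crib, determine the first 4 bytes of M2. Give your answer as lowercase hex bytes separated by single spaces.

26 0c 1d 35

First, c1 ⊕ c2 = (M1 ⊕ K) ⊕ (M2 ⊕ K) = M1 ⊕ M2, so the key drops out. Then M2 = (M1 ⊕ M2) ⊕ M1 over the first 4 bytes.
byte 0: (95 ⊕ d7) ⊕ 64 = 42 ⊕ 64 = 26
byte 1: (72 ⊕ 1b) ⊕ 65 = 69 ⊕ 65 = 0c
byte 2: (96 ⊕ fb) ⊕ 70 = 6d ⊕ 70 = 1d
byte 3: (87 ⊕ de) ⊕ 6c = 59 ⊕ 6c = 35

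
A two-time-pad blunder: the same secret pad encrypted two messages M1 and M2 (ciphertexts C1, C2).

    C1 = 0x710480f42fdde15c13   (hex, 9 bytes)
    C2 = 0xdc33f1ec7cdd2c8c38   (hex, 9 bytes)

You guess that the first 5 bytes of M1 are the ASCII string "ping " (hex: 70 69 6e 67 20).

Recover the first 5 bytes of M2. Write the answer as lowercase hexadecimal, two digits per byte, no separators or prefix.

dd5e1f7f73

First, C1 ⊕ C2 = (M1 ⊕ K) ⊕ (M2 ⊕ K) = M1 ⊕ M2, so the key drops out. Then M2 = (M1 ⊕ M2) ⊕ M1 over the first 5 bytes.
byte 0: (71 ⊕ dc) ⊕ 70 = ad ⊕ 70 = dd
byte 1: (04 ⊕ 33) ⊕ 69 = 37 ⊕ 69 = 5e
byte 2: (80 ⊕ f1) ⊕ 6e = 71 ⊕ 6e = 1f
byte 3: (f4 ⊕ ec) ⊕ 67 = 18 ⊕ 67 = 7f
byte 4: (2f ⊕ 7c) ⊕ 20 = 53 ⊕ 20 = 73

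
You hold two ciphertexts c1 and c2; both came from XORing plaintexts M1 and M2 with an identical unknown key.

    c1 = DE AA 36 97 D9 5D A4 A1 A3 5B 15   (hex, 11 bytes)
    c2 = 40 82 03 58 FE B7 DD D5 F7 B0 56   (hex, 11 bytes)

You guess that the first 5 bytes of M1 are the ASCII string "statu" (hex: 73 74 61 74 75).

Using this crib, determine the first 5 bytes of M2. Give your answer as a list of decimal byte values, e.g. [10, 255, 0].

[237, 92, 84, 187, 82]

First, c1 ⊕ c2 = (M1 ⊕ K) ⊕ (M2 ⊕ K) = M1 ⊕ M2, so the key drops out. Then M2 = (M1 ⊕ M2) ⊕ M1 over the first 5 bytes.
byte 0: (de XOR 40) XOR 73 = 9e XOR 73 = ed
byte 1: (aa XOR 82) XOR 74 = 28 XOR 74 = 5c
byte 2: (36 XOR 03) XOR 61 = 35 XOR 61 = 54
byte 3: (97 XOR 58) XOR 74 = cf XOR 74 = bb
byte 4: (d9 XOR fe) XOR 75 = 27 XOR 75 = 52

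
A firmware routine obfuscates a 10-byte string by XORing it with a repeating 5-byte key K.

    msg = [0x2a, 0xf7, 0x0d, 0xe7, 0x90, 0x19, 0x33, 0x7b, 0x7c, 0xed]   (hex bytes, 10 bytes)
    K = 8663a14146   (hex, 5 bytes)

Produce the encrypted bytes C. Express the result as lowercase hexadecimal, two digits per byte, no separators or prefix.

The 5-byte key repeats, so the effective keystream is 86 63 a1 41 46 86 63 a1 41 46.
byte 0: 00101010 xor 10000110 = 10101100
byte 1: 11110111 xor 01100011 = 10010100
byte 2: 00001101 xor 10100001 = 10101100
byte 3: 11100111 xor 01000001 = 10100110
byte 4: 10010000 xor 01000110 = 11010110
byte 5: 00011001 xor 10000110 = 10011111
byte 6: 00110011 xor 01100011 = 01010000
byte 7: 01111011 xor 10100001 = 11011010
byte 8: 01111100 xor 01000001 = 00111101
byte 9: 11101101 xor 01000110 = 10101011

ac94aca6d69f50da3dab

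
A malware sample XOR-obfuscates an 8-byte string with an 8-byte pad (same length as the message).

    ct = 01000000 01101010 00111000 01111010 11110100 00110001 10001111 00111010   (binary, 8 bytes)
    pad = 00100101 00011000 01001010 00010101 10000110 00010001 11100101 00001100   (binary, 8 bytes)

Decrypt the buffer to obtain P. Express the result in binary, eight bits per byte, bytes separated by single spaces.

01100101 01110010 01110010 01101111 01110010 00100000 01101010 00110110

XOR is its own inverse, so applying the key byte-wise gives the result directly.
byte 0: 40 xor 25 = 65
byte 1: 6a xor 18 = 72
byte 2: 38 xor 4a = 72
byte 3: 7a xor 15 = 6f
byte 4: f4 xor 86 = 72
byte 5: 31 xor 11 = 20
byte 6: 8f xor e5 = 6a
byte 7: 3a xor 0c = 36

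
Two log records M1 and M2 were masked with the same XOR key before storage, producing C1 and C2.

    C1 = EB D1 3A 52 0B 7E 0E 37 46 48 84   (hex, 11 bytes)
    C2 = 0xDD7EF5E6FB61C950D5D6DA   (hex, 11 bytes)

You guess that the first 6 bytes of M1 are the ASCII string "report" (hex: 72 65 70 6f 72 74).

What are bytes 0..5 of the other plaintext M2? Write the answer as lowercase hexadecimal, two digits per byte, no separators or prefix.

44cabfdb826b

First, C1 ⊕ C2 = (M1 ⊕ K) ⊕ (M2 ⊕ K) = M1 ⊕ M2, so the key drops out. Then M2 = (M1 ⊕ M2) ⊕ M1 over the first 6 bytes.
byte 0: (eb xor dd) xor 72 = 36 xor 72 = 44
byte 1: (d1 xor 7e) xor 65 = af xor 65 = ca
byte 2: (3a xor f5) xor 70 = cf xor 70 = bf
byte 3: (52 xor e6) xor 6f = b4 xor 6f = db
byte 4: (0b xor fb) xor 72 = f0 xor 72 = 82
byte 5: (7e xor 61) xor 74 = 1f xor 74 = 6b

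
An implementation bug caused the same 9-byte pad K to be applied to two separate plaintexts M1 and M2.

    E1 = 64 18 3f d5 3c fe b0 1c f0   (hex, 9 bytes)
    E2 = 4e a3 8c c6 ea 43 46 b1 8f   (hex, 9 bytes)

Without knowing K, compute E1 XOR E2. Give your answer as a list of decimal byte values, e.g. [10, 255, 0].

E1 ⊕ E2 = (M1 ⊕ K) ⊕ (M2 ⊕ K) = M1 ⊕ M2 — the shared key cancels under XOR.
01100100 xor 01001110 = 00101010
00011000 xor 10100011 = 10111011
00111111 xor 10001100 = 10110011
11010101 xor 11000110 = 00010011
00111100 xor 11101010 = 11010110
11111110 xor 01000011 = 10111101
10110000 xor 01000110 = 11110110
00011100 xor 10110001 = 10101101
11110000 xor 10001111 = 01111111

[42, 187, 179, 19, 214, 189, 246, 173, 127]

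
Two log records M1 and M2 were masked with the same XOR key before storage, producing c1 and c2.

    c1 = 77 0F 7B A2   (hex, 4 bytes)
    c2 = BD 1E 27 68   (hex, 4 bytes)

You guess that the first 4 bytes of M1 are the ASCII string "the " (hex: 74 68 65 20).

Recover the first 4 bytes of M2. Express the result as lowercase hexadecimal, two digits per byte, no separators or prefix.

be7939ea

First, c1 ⊕ c2 = (M1 ⊕ K) ⊕ (M2 ⊕ K) = M1 ⊕ M2, so the key drops out. Then M2 = (M1 ⊕ M2) ⊕ M1 over the first 4 bytes.
byte 0: (77 ⊕ bd) ⊕ 74 = ca ⊕ 74 = be
byte 1: (0f ⊕ 1e) ⊕ 68 = 11 ⊕ 68 = 79
byte 2: (7b ⊕ 27) ⊕ 65 = 5c ⊕ 65 = 39
byte 3: (a2 ⊕ 68) ⊕ 20 = ca ⊕ 20 = ea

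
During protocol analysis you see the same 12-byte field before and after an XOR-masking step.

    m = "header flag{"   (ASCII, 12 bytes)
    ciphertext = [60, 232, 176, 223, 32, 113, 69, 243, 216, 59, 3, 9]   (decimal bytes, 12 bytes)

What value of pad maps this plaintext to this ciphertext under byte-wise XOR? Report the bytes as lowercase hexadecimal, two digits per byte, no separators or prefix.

Since ciphertext = m ⊕ pad, XORing both sides with m gives pad = m ⊕ ciphertext.
01101000 ^ 00111100 = 01010100
01100101 ^ 11101000 = 10001101
01100001 ^ 10110000 = 11010001
01100100 ^ 11011111 = 10111011
01100101 ^ 00100000 = 01000101
01110010 ^ 01110001 = 00000011
00100000 ^ 01000101 = 01100101
01100110 ^ 11110011 = 10010101
01101100 ^ 11011000 = 10110100
01100001 ^ 00111011 = 01011010
01100111 ^ 00000011 = 01100100
01111011 ^ 00001001 = 01110010

548dd1bb45036595b45a6472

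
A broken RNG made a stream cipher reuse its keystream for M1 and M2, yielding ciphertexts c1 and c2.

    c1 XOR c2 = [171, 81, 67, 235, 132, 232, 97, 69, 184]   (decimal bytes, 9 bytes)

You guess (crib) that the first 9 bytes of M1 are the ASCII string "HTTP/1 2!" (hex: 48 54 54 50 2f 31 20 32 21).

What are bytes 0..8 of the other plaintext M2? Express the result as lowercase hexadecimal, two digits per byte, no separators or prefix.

Since c1 ⊕ c2 = M1 ⊕ M2, XORing with the guessed M1 bytes yields the corresponding M2 bytes: M2 = (c1 ⊕ c2) ⊕ M1.
byte 0: 171 xor  72 = 227
byte 1:  81 xor  84 =   5
byte 2:  67 xor  84 =  23
byte 3: 235 xor  80 = 187
byte 4: 132 xor  47 = 171
byte 5: 232 xor  49 = 217
byte 6:  97 xor  32 =  65
byte 7:  69 xor  50 = 119
byte 8: 184 xor  33 = 153

e30517bbabd9417799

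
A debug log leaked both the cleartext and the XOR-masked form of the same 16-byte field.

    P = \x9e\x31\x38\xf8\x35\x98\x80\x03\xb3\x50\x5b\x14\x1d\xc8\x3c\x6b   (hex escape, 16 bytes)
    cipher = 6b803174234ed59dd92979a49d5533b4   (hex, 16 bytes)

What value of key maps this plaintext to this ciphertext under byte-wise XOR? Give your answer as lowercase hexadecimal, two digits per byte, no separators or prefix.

f5b1098c16d6559e6a7922b0809d0fdf

Since cipher = P ⊕ key, XORing both sides with P gives key = P ⊕ cipher.
9e xor 6b = f5
31 xor 80 = b1
38 xor 31 = 09
f8 xor 74 = 8c
35 xor 23 = 16
98 xor 4e = d6
80 xor d5 = 55
03 xor 9d = 9e
b3 xor d9 = 6a
50 xor 29 = 79
5b xor 79 = 22
14 xor a4 = b0
1d xor 9d = 80
c8 xor 55 = 9d
3c xor 33 = 0f
6b xor b4 = df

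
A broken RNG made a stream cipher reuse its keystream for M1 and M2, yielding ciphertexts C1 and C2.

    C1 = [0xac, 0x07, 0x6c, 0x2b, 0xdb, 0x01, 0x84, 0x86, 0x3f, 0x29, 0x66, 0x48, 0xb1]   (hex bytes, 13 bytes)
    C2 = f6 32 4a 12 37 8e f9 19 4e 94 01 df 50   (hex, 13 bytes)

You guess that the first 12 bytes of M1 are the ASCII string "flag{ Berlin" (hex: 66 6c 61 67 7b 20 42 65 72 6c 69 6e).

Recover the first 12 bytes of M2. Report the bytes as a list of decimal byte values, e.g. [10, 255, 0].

[60, 89, 71, 94, 151, 175, 63, 250, 3, 209, 14, 249]

First, C1 ⊕ C2 = (M1 ⊕ K) ⊕ (M2 ⊕ K) = M1 ⊕ M2, so the key drops out. Then M2 = (M1 ⊕ M2) ⊕ M1 over the first 12 bytes.
byte 0: (ac xor f6) xor 66 = 5a xor 66 = 3c
byte 1: (07 xor 32) xor 6c = 35 xor 6c = 59
byte 2: (6c xor 4a) xor 61 = 26 xor 61 = 47
byte 3: (2b xor 12) xor 67 = 39 xor 67 = 5e
byte 4: (db xor 37) xor 7b = ec xor 7b = 97
byte 5: (01 xor 8e) xor 20 = 8f xor 20 = af
byte 6: (84 xor f9) xor 42 = 7d xor 42 = 3f
byte 7: (86 xor 19) xor 65 = 9f xor 65 = fa
byte 8: (3f xor 4e) xor 72 = 71 xor 72 = 03
byte 9: (29 xor 94) xor 6c = bd xor 6c = d1
byte 10: (66 xor 01) xor 69 = 67 xor 69 = 0e
byte 11: (48 xor df) xor 6e = 97 xor 6e = f9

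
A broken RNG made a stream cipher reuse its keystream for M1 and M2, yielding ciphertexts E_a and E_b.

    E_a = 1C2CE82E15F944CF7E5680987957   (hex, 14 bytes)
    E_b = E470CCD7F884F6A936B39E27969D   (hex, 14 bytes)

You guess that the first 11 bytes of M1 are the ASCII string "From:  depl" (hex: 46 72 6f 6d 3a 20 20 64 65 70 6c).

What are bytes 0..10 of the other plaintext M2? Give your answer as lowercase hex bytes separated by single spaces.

First, E_a ⊕ E_b = (M1 ⊕ K) ⊕ (M2 ⊕ K) = M1 ⊕ M2, so the key drops out. Then M2 = (M1 ⊕ M2) ⊕ M1 over the first 11 bytes.
byte 0: (1c ^ e4) ^ 46 = f8 ^ 46 = be
byte 1: (2c ^ 70) ^ 72 = 5c ^ 72 = 2e
byte 2: (e8 ^ cc) ^ 6f = 24 ^ 6f = 4b
byte 3: (2e ^ d7) ^ 6d = f9 ^ 6d = 94
byte 4: (15 ^ f8) ^ 3a = ed ^ 3a = d7
byte 5: (f9 ^ 84) ^ 20 = 7d ^ 20 = 5d
byte 6: (44 ^ f6) ^ 20 = b2 ^ 20 = 92
byte 7: (cf ^ a9) ^ 64 = 66 ^ 64 = 02
byte 8: (7e ^ 36) ^ 65 = 48 ^ 65 = 2d
byte 9: (56 ^ b3) ^ 70 = e5 ^ 70 = 95
byte 10: (80 ^ 9e) ^ 6c = 1e ^ 6c = 72

be 2e 4b 94 d7 5d 92 02 2d 95 72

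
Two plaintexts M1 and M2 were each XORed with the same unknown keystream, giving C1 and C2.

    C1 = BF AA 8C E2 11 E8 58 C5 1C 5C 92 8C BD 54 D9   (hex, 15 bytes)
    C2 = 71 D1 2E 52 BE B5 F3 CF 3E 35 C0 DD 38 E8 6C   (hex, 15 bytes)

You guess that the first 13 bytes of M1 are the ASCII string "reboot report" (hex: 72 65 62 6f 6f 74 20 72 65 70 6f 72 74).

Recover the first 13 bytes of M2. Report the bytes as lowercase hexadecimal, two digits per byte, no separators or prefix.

bc1ec0dfc0298b7847193d23f1

First, C1 ⊕ C2 = (M1 ⊕ K) ⊕ (M2 ⊕ K) = M1 ⊕ M2, so the key drops out. Then M2 = (M1 ⊕ M2) ⊕ M1 over the first 13 bytes.
byte 0: (bf ⊕ 71) ⊕ 72 = ce ⊕ 72 = bc
byte 1: (aa ⊕ d1) ⊕ 65 = 7b ⊕ 65 = 1e
byte 2: (8c ⊕ 2e) ⊕ 62 = a2 ⊕ 62 = c0
byte 3: (e2 ⊕ 52) ⊕ 6f = b0 ⊕ 6f = df
byte 4: (11 ⊕ be) ⊕ 6f = af ⊕ 6f = c0
byte 5: (e8 ⊕ b5) ⊕ 74 = 5d ⊕ 74 = 29
byte 6: (58 ⊕ f3) ⊕ 20 = ab ⊕ 20 = 8b
byte 7: (c5 ⊕ cf) ⊕ 72 = 0a ⊕ 72 = 78
byte 8: (1c ⊕ 3e) ⊕ 65 = 22 ⊕ 65 = 47
byte 9: (5c ⊕ 35) ⊕ 70 = 69 ⊕ 70 = 19
byte 10: (92 ⊕ c0) ⊕ 6f = 52 ⊕ 6f = 3d
byte 11: (8c ⊕ dd) ⊕ 72 = 51 ⊕ 72 = 23
byte 12: (bd ⊕ 38) ⊕ 74 = 85 ⊕ 74 = f1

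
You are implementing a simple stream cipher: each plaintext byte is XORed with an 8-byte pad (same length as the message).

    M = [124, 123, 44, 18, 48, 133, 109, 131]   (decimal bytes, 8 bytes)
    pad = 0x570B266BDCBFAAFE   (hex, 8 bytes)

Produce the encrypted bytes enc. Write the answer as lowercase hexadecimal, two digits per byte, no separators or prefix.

7c ^ 57 = 2b
7b ^ 0b = 70
2c ^ 26 = 0a
12 ^ 6b = 79
30 ^ dc = ec
85 ^ bf = 3a
6d ^ aa = c7
83 ^ fe = 7d

2b700a79ec3ac77d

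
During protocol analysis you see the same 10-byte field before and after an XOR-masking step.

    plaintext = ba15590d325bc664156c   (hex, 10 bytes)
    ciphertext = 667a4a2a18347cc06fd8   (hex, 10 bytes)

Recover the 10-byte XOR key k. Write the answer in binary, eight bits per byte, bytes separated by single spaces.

Since ciphertext = plaintext ⊕ k, XORing both sides with plaintext gives k = plaintext ⊕ ciphertext.
10111010 ^ 01100110 = 11011100
00010101 ^ 01111010 = 01101111
01011001 ^ 01001010 = 00010011
00001101 ^ 00101010 = 00100111
00110010 ^ 00011000 = 00101010
01011011 ^ 00110100 = 01101111
11000110 ^ 01111100 = 10111010
01100100 ^ 11000000 = 10100100
00010101 ^ 01101111 = 01111010
01101100 ^ 11011000 = 10110100

11011100 01101111 00010011 00100111 00101010 01101111 10111010 10100100 01111010 10110100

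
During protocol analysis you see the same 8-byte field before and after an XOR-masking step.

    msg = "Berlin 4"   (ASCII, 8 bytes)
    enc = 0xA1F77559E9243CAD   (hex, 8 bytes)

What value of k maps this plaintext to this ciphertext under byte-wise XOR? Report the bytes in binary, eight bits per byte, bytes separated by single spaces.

11100011 10010010 00000111 00110101 10000000 01001010 00011100 10011001

Since enc = msg ⊕ k, XORing both sides with msg gives k = msg ⊕ enc.
byte 0: 42 XOR a1 = e3
byte 1: 65 XOR f7 = 92
byte 2: 72 XOR 75 = 07
byte 3: 6c XOR 59 = 35
byte 4: 69 XOR e9 = 80
byte 5: 6e XOR 24 = 4a
byte 6: 20 XOR 3c = 1c
byte 7: 34 XOR ad = 99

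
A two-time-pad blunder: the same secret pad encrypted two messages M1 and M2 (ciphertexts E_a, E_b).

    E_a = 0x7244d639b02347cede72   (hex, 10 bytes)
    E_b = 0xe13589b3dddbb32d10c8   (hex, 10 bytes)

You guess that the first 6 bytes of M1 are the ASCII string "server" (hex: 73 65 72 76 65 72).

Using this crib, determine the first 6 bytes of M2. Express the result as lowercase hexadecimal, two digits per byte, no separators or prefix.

First, E_a ⊕ E_b = (M1 ⊕ K) ⊕ (M2 ⊕ K) = M1 ⊕ M2, so the key drops out. Then M2 = (M1 ⊕ M2) ⊕ M1 over the first 6 bytes.
byte 0: (72 ⊕ e1) ⊕ 73 = 93 ⊕ 73 = e0
byte 1: (44 ⊕ 35) ⊕ 65 = 71 ⊕ 65 = 14
byte 2: (d6 ⊕ 89) ⊕ 72 = 5f ⊕ 72 = 2d
byte 3: (39 ⊕ b3) ⊕ 76 = 8a ⊕ 76 = fc
byte 4: (b0 ⊕ dd) ⊕ 65 = 6d ⊕ 65 = 08
byte 5: (23 ⊕ db) ⊕ 72 = f8 ⊕ 72 = 8a

e0142dfc088a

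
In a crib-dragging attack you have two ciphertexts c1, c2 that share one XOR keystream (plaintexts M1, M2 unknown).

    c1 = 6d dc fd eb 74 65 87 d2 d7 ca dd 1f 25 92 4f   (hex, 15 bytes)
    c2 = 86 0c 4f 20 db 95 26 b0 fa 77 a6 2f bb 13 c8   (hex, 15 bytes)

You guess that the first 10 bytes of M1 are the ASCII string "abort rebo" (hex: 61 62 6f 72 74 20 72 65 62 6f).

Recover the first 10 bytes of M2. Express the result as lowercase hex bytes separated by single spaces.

First, c1 ⊕ c2 = (M1 ⊕ K) ⊕ (M2 ⊕ K) = M1 ⊕ M2, so the key drops out. Then M2 = (M1 ⊕ M2) ⊕ M1 over the first 10 bytes.
byte 0: (6d ^ 86) ^ 61 = eb ^ 61 = 8a
byte 1: (dc ^ 0c) ^ 62 = d0 ^ 62 = b2
byte 2: (fd ^ 4f) ^ 6f = b2 ^ 6f = dd
byte 3: (eb ^ 20) ^ 72 = cb ^ 72 = b9
byte 4: (74 ^ db) ^ 74 = af ^ 74 = db
byte 5: (65 ^ 95) ^ 20 = f0 ^ 20 = d0
byte 6: (87 ^ 26) ^ 72 = a1 ^ 72 = d3
byte 7: (d2 ^ b0) ^ 65 = 62 ^ 65 = 07
byte 8: (d7 ^ fa) ^ 62 = 2d ^ 62 = 4f
byte 9: (ca ^ 77) ^ 6f = bd ^ 6f = d2

8a b2 dd b9 db d0 d3 07 4f d2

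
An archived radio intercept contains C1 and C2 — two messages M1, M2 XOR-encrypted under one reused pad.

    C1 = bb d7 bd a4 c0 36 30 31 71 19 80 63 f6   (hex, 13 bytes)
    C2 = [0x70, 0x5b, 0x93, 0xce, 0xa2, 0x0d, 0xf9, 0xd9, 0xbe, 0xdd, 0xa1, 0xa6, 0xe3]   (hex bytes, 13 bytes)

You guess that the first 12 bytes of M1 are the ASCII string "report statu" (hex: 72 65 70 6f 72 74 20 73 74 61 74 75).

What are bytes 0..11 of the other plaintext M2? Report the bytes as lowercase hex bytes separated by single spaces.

First, C1 ⊕ C2 = (M1 ⊕ K) ⊕ (M2 ⊕ K) = M1 ⊕ M2, so the key drops out. Then M2 = (M1 ⊕ M2) ⊕ M1 over the first 12 bytes.
byte 0: (bb ⊕ 70) ⊕ 72 = cb ⊕ 72 = b9
byte 1: (d7 ⊕ 5b) ⊕ 65 = 8c ⊕ 65 = e9
byte 2: (bd ⊕ 93) ⊕ 70 = 2e ⊕ 70 = 5e
byte 3: (a4 ⊕ ce) ⊕ 6f = 6a ⊕ 6f = 05
byte 4: (c0 ⊕ a2) ⊕ 72 = 62 ⊕ 72 = 10
byte 5: (36 ⊕ 0d) ⊕ 74 = 3b ⊕ 74 = 4f
byte 6: (30 ⊕ f9) ⊕ 20 = c9 ⊕ 20 = e9
byte 7: (31 ⊕ d9) ⊕ 73 = e8 ⊕ 73 = 9b
byte 8: (71 ⊕ be) ⊕ 74 = cf ⊕ 74 = bb
byte 9: (19 ⊕ dd) ⊕ 61 = c4 ⊕ 61 = a5
byte 10: (80 ⊕ a1) ⊕ 74 = 21 ⊕ 74 = 55
byte 11: (63 ⊕ a6) ⊕ 75 = c5 ⊕ 75 = b0

b9 e9 5e 05 10 4f e9 9b bb a5 55 b0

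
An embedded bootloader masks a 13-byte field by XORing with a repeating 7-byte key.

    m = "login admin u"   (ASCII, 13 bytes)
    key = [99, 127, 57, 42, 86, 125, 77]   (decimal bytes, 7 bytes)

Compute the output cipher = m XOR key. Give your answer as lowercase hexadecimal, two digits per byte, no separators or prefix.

The 7-byte key repeats, so the effective keystream is 63 7f 39 2a 56 7d 4d 63 7f 39 2a 56 7d.
byte 0: 108 xor  99 =  15
byte 1: 111 xor 127 =  16
byte 2: 103 xor  57 =  94
byte 3: 105 xor  42 =  67
byte 4: 110 xor  86 =  56
byte 5:  32 xor 125 =  93
byte 6:  97 xor  77 =  44
byte 7: 100 xor  99 =   7
byte 8: 109 xor 127 =  18
byte 9: 105 xor  57 =  80
byte 10: 110 xor  42 =  68
byte 11:  32 xor  86 = 118
byte 12: 117 xor 125 =   8

0f105e43385d2c071250447608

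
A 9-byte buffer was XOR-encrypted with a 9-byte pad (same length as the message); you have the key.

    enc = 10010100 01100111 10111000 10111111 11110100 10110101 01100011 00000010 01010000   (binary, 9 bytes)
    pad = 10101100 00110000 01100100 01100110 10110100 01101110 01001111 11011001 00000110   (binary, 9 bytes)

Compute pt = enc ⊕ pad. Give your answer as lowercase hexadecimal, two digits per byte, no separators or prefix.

XOR is its own inverse, so applying the key byte-wise gives the result directly.
94 ^ ac = 38
67 ^ 30 = 57
b8 ^ 64 = dc
bf ^ 66 = d9
f4 ^ b4 = 40
b5 ^ 6e = db
63 ^ 4f = 2c
02 ^ d9 = db
50 ^ 06 = 56

3857dcd940db2cdb56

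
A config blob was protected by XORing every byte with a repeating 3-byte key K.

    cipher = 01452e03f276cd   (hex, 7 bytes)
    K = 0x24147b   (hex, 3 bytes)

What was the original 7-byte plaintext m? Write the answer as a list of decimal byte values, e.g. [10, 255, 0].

The 3-byte key repeats, so the effective keystream is 24 14 7b 24 14 7b 24.
byte 0:   1 xor  36 =  37
byte 1:  69 xor  20 =  81
byte 2:  46 xor 123 =  85
byte 3:   3 xor  36 =  39
byte 4: 242 xor  20 = 230
byte 5: 118 xor 123 =  13
byte 6: 205 xor  36 = 233

[37, 81, 85, 39, 230, 13, 233]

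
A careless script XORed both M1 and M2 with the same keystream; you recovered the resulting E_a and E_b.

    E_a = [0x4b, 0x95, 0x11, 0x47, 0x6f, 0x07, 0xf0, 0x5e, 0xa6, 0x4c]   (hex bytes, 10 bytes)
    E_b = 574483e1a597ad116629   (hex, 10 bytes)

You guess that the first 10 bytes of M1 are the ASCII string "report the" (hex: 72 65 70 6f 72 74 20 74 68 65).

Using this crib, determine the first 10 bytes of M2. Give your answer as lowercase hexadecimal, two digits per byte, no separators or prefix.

6eb4e2c9b8e47d3ba800

First, E_a ⊕ E_b = (M1 ⊕ K) ⊕ (M2 ⊕ K) = M1 ⊕ M2, so the key drops out. Then M2 = (M1 ⊕ M2) ⊕ M1 over the first 10 bytes.
byte 0: (4b xor 57) xor 72 = 1c xor 72 = 6e
byte 1: (95 xor 44) xor 65 = d1 xor 65 = b4
byte 2: (11 xor 83) xor 70 = 92 xor 70 = e2
byte 3: (47 xor e1) xor 6f = a6 xor 6f = c9
byte 4: (6f xor a5) xor 72 = ca xor 72 = b8
byte 5: (07 xor 97) xor 74 = 90 xor 74 = e4
byte 6: (f0 xor ad) xor 20 = 5d xor 20 = 7d
byte 7: (5e xor 11) xor 74 = 4f xor 74 = 3b
byte 8: (a6 xor 66) xor 68 = c0 xor 68 = a8
byte 9: (4c xor 29) xor 65 = 65 xor 65 = 00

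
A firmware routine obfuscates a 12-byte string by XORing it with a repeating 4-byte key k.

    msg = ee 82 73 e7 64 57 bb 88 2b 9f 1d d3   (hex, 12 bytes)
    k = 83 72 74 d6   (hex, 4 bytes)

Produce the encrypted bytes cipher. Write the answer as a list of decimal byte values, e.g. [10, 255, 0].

The 4-byte key repeats, so the effective keystream is 83 72 74 d6 83 72 74 d6 83 72 74 d6.
byte 0: 238 XOR 131 = 109
byte 1: 130 XOR 114 = 240
byte 2: 115 XOR 116 =   7
byte 3: 231 XOR 214 =  49
byte 4: 100 XOR 131 = 231
byte 5:  87 XOR 114 =  37
byte 6: 187 XOR 116 = 207
byte 7: 136 XOR 214 =  94
byte 8:  43 XOR 131 = 168
byte 9: 159 XOR 114 = 237
byte 10:  29 XOR 116 = 105
byte 11: 211 XOR 214 =   5

[109, 240, 7, 49, 231, 37, 207, 94, 168, 237, 105, 5]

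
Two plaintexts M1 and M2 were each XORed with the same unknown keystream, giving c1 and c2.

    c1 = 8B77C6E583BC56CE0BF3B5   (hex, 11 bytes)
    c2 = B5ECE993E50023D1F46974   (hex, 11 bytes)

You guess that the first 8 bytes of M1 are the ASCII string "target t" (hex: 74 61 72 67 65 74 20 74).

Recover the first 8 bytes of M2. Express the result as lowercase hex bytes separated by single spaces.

4a fa 5d 11 03 c8 55 6b

First, c1 ⊕ c2 = (M1 ⊕ K) ⊕ (M2 ⊕ K) = M1 ⊕ M2, so the key drops out. Then M2 = (M1 ⊕ M2) ⊕ M1 over the first 8 bytes.
byte 0: (8b xor b5) xor 74 = 3e xor 74 = 4a
byte 1: (77 xor ec) xor 61 = 9b xor 61 = fa
byte 2: (c6 xor e9) xor 72 = 2f xor 72 = 5d
byte 3: (e5 xor 93) xor 67 = 76 xor 67 = 11
byte 4: (83 xor e5) xor 65 = 66 xor 65 = 03
byte 5: (bc xor 00) xor 74 = bc xor 74 = c8
byte 6: (56 xor 23) xor 20 = 75 xor 20 = 55
byte 7: (ce xor d1) xor 74 = 1f xor 74 = 6b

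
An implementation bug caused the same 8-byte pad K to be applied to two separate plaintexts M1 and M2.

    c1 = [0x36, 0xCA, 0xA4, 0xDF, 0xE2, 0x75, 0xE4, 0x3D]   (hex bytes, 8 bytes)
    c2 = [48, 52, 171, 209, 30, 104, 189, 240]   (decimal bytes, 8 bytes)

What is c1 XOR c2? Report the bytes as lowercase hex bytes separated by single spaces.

c1 ⊕ c2 = (M1 ⊕ K) ⊕ (M2 ⊕ K) = M1 ⊕ M2 — the shared key cancels under XOR.
byte 0:  54 ^  48 =   6
byte 1: 202 ^  52 = 254
byte 2: 164 ^ 171 =  15
byte 3: 223 ^ 209 =  14
byte 4: 226 ^  30 = 252
byte 5: 117 ^ 104 =  29
byte 6: 228 ^ 189 =  89
byte 7:  61 ^ 240 = 205

06 fe 0f 0e fc 1d 59 cd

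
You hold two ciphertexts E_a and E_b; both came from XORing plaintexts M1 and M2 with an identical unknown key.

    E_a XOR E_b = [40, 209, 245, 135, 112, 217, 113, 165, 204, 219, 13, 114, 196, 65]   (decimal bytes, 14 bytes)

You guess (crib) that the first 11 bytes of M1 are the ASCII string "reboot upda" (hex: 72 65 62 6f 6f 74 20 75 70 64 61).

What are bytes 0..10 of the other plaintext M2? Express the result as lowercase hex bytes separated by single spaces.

Since E_a ⊕ E_b = M1 ⊕ M2, XORing with the guessed M1 bytes yields the corresponding M2 bytes: M2 = (E_a ⊕ E_b) ⊕ M1.
28 XOR 72 = 5a
d1 XOR 65 = b4
f5 XOR 62 = 97
87 XOR 6f = e8
70 XOR 6f = 1f
d9 XOR 74 = ad
71 XOR 20 = 51
a5 XOR 75 = d0
cc XOR 70 = bc
db XOR 64 = bf
0d XOR 61 = 6c

5a b4 97 e8 1f ad 51 d0 bc bf 6c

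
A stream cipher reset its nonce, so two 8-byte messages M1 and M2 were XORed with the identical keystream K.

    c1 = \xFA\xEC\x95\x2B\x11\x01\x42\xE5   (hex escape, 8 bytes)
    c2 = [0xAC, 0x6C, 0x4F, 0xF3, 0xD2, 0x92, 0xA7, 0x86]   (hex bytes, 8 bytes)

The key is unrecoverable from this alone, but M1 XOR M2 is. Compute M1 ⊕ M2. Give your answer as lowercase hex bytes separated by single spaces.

c1 ⊕ c2 = (M1 ⊕ K) ⊕ (M2 ⊕ K) = M1 ⊕ M2 — the shared key cancels under XOR.
11111010 xor 10101100 = 01010110
11101100 xor 01101100 = 10000000
10010101 xor 01001111 = 11011010
00101011 xor 11110011 = 11011000
00010001 xor 11010010 = 11000011
00000001 xor 10010010 = 10010011
01000010 xor 10100111 = 11100101
11100101 xor 10000110 = 01100011

56 80 da d8 c3 93 e5 63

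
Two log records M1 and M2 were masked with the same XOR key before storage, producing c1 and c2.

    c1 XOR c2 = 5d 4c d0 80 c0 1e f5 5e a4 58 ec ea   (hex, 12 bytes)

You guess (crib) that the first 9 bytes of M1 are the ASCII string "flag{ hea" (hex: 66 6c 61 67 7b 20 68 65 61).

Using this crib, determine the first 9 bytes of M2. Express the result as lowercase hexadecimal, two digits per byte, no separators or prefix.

Since c1 ⊕ c2 = M1 ⊕ M2, XORing with the guessed M1 bytes yields the corresponding M2 bytes: M2 = (c1 ⊕ c2) ⊕ M1.
5d ⊕ 66 = 3b
4c ⊕ 6c = 20
d0 ⊕ 61 = b1
80 ⊕ 67 = e7
c0 ⊕ 7b = bb
1e ⊕ 20 = 3e
f5 ⊕ 68 = 9d
5e ⊕ 65 = 3b
a4 ⊕ 61 = c5

3b20b1e7bb3e9d3bc5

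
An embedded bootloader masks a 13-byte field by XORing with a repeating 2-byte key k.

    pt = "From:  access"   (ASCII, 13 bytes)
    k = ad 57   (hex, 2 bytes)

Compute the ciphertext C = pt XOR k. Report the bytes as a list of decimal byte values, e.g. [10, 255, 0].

The 2-byte key repeats, so the effective keystream is ad 57 ad 57 ad 57 ad 57 ad 57 ad 57 ad.
byte 0: 01000110 XOR 10101101 = 11101011
byte 1: 01110010 XOR 01010111 = 00100101
byte 2: 01101111 XOR 10101101 = 11000010
byte 3: 01101101 XOR 01010111 = 00111010
byte 4: 00111010 XOR 10101101 = 10010111
byte 5: 00100000 XOR 01010111 = 01110111
byte 6: 00100000 XOR 10101101 = 10001101
byte 7: 01100001 XOR 01010111 = 00110110
byte 8: 01100011 XOR 10101101 = 11001110
byte 9: 01100011 XOR 01010111 = 00110100
byte 10: 01100101 XOR 10101101 = 11001000
byte 11: 01110011 XOR 01010111 = 00100100
byte 12: 01110011 XOR 10101101 = 11011110

[235, 37, 194, 58, 151, 119, 141, 54, 206, 52, 200, 36, 222]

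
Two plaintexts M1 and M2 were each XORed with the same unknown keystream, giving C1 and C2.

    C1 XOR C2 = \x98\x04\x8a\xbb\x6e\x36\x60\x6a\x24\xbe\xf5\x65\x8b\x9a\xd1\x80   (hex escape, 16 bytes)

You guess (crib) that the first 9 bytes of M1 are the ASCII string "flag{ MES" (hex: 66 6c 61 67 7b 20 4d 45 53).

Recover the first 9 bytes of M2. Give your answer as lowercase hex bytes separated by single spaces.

fe 68 eb dc 15 16 2d 2f 77

Since C1 ⊕ C2 = M1 ⊕ M2, XORing with the guessed M1 bytes yields the corresponding M2 bytes: M2 = (C1 ⊕ C2) ⊕ M1.
10011000 xor 01100110 = 11111110
00000100 xor 01101100 = 01101000
10001010 xor 01100001 = 11101011
10111011 xor 01100111 = 11011100
01101110 xor 01111011 = 00010101
00110110 xor 00100000 = 00010110
01100000 xor 01001101 = 00101101
01101010 xor 01000101 = 00101111
00100100 xor 01010011 = 01110111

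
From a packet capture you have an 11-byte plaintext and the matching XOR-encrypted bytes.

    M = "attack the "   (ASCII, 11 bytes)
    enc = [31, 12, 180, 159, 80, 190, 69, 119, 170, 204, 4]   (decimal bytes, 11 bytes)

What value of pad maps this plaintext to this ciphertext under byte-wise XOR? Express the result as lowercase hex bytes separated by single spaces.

Since enc = M ⊕ pad, XORing both sides with M gives pad = M ⊕ enc.
61 XOR 1f = 7e
74 XOR 0c = 78
74 XOR b4 = c0
61 XOR 9f = fe
63 XOR 50 = 33
6b XOR be = d5
20 XOR 45 = 65
74 XOR 77 = 03
68 XOR aa = c2
65 XOR cc = a9
20 XOR 04 = 24

7e 78 c0 fe 33 d5 65 03 c2 a9 24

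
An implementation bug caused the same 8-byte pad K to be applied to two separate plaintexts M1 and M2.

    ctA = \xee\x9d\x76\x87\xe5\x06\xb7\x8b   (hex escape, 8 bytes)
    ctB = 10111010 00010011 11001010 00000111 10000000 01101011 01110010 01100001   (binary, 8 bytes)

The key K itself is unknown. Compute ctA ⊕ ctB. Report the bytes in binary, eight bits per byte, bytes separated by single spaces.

01010100 10001110 10111100 10000000 01100101 01101101 11000101 11101010

ctA ⊕ ctB = (M1 ⊕ K) ⊕ (M2 ⊕ K) = M1 ⊕ M2 — the shared key cancels under XOR.
11101110 xor 10111010 = 01010100
10011101 xor 00010011 = 10001110
01110110 xor 11001010 = 10111100
10000111 xor 00000111 = 10000000
11100101 xor 10000000 = 01100101
00000110 xor 01101011 = 01101101
10110111 xor 01110010 = 11000101
10001011 xor 01100001 = 11101010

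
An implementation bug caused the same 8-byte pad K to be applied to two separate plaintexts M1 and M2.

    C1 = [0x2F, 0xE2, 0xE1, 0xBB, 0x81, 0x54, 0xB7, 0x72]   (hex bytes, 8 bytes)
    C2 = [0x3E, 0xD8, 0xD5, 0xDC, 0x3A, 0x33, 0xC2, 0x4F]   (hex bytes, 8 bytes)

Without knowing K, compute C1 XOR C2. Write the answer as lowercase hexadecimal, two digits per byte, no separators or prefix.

C1 ⊕ C2 = (M1 ⊕ K) ⊕ (M2 ⊕ K) = M1 ⊕ M2 — the shared key cancels under XOR.
byte 0: 2f xor 3e = 11
byte 1: e2 xor d8 = 3a
byte 2: e1 xor d5 = 34
byte 3: bb xor dc = 67
byte 4: 81 xor 3a = bb
byte 5: 54 xor 33 = 67
byte 6: b7 xor c2 = 75
byte 7: 72 xor 4f = 3d

113a3467bb67753d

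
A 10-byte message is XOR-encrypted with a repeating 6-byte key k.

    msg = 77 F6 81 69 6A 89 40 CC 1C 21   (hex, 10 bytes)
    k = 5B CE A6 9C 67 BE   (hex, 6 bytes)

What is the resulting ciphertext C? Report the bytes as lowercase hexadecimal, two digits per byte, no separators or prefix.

2c3827f50d371b02babd

The 6-byte key repeats, so the effective keystream is 5b ce a6 9c 67 be 5b ce a6 9c.
byte 0: 77 xor 5b = 2c
byte 1: f6 xor ce = 38
byte 2: 81 xor a6 = 27
byte 3: 69 xor 9c = f5
byte 4: 6a xor 67 = 0d
byte 5: 89 xor be = 37
byte 6: 40 xor 5b = 1b
byte 7: cc xor ce = 02
byte 8: 1c xor a6 = ba
byte 9: 21 xor 9c = bd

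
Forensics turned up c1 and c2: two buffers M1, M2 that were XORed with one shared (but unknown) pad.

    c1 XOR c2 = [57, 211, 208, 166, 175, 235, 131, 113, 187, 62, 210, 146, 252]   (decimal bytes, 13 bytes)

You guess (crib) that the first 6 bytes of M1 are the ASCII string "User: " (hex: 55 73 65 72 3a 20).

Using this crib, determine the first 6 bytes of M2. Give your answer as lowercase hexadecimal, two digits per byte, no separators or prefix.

6ca0b5d495cb

Since c1 ⊕ c2 = M1 ⊕ M2, XORing with the guessed M1 bytes yields the corresponding M2 bytes: M2 = (c1 ⊕ c2) ⊕ M1.
00111001 XOR 01010101 = 01101100
11010011 XOR 01110011 = 10100000
11010000 XOR 01100101 = 10110101
10100110 XOR 01110010 = 11010100
10101111 XOR 00111010 = 10010101
11101011 XOR 00100000 = 11001011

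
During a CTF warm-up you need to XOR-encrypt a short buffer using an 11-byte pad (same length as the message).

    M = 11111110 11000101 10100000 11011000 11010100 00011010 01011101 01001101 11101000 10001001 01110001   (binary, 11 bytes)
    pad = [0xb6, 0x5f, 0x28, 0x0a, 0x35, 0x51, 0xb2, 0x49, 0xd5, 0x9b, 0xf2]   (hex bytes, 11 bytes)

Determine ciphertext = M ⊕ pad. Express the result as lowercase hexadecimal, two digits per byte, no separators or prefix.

489a88d2e14bef043d1283

fe xor b6 = 48
c5 xor 5f = 9a
a0 xor 28 = 88
d8 xor 0a = d2
d4 xor 35 = e1
1a xor 51 = 4b
5d xor b2 = ef
4d xor 49 = 04
e8 xor d5 = 3d
89 xor 9b = 12
71 xor f2 = 83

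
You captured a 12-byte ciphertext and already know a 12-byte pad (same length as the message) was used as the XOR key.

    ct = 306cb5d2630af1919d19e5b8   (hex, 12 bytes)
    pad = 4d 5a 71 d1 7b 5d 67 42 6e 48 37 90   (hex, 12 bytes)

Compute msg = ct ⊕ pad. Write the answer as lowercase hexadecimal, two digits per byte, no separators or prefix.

7d36c403185796d3f351d228

XOR is its own inverse, so applying the key byte-wise gives the result directly.
30 xor 4d = 7d
6c xor 5a = 36
b5 xor 71 = c4
d2 xor d1 = 03
63 xor 7b = 18
0a xor 5d = 57
f1 xor 67 = 96
91 xor 42 = d3
9d xor 6e = f3
19 xor 48 = 51
e5 xor 37 = d2
b8 xor 90 = 28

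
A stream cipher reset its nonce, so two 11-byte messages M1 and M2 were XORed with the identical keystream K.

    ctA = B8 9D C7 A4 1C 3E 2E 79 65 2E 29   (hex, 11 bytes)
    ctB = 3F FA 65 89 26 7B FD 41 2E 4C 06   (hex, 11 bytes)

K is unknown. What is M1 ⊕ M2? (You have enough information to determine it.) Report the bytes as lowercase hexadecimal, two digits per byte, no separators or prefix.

ctA ⊕ ctB = (M1 ⊕ K) ⊕ (M2 ⊕ K) = M1 ⊕ M2 — the shared key cancels under XOR.
10111000 XOR 00111111 = 10000111
10011101 XOR 11111010 = 01100111
11000111 XOR 01100101 = 10100010
10100100 XOR 10001001 = 00101101
00011100 XOR 00100110 = 00111010
00111110 XOR 01111011 = 01000101
00101110 XOR 11111101 = 11010011
01111001 XOR 01000001 = 00111000
01100101 XOR 00101110 = 01001011
00101110 XOR 01001100 = 01100010
00101001 XOR 00000110 = 00101111

8767a22d3a45d3384b622f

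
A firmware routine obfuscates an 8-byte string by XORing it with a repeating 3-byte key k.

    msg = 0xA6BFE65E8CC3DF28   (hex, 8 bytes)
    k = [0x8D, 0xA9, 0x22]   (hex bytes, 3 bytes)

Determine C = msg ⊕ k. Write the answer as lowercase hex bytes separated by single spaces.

2b 16 c4 d3 25 e1 52 81

The 3-byte key repeats, so the effective keystream is 8d a9 22 8d a9 22 8d a9.
byte 0: a6 ^ 8d = 2b
byte 1: bf ^ a9 = 16
byte 2: e6 ^ 22 = c4
byte 3: 5e ^ 8d = d3
byte 4: 8c ^ a9 = 25
byte 5: c3 ^ 22 = e1
byte 6: df ^ 8d = 52
byte 7: 28 ^ a9 = 81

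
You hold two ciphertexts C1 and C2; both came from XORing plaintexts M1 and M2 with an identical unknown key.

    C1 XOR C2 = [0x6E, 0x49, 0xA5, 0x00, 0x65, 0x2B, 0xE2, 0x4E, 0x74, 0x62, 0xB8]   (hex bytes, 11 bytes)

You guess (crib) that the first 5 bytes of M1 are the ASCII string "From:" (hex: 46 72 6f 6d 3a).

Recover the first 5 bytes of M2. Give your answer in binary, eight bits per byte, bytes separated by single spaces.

Since C1 ⊕ C2 = M1 ⊕ M2, XORing with the guessed M1 bytes yields the corresponding M2 bytes: M2 = (C1 ⊕ C2) ⊕ M1.
110 ^  70 =  40
 73 ^ 114 =  59
165 ^ 111 = 202
  0 ^ 109 = 109
101 ^  58 =  95

00101000 00111011 11001010 01101101 01011111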